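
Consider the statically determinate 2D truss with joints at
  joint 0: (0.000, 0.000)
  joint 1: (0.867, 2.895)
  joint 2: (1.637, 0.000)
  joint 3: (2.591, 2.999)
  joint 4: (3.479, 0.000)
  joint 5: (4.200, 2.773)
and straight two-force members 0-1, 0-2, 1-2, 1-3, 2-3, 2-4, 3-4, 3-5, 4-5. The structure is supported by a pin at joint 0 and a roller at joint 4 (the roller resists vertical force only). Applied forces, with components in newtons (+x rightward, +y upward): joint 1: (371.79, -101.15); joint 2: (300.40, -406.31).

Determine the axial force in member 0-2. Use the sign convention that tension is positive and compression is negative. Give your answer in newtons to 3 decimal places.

N=6 nodes, M=9 members, R=3 reactions → 2N=12, M+R=12
member 0 (0-1): L=3.0220, (cx,cy)=(0.2869,0.9580)
member 1 (0-2): L=1.6370, (cx,cy)=(1.0000,0.0000)
member 2 (1-2): L=2.9957, (cx,cy)=(0.2570,-0.9664)
member 3 (1-3): L=1.7271, (cx,cy)=(0.9982,0.0602)
member 4 (2-3): L=3.1471, (cx,cy)=(0.3031,0.9529)
member 5 (2-4): L=1.8420, (cx,cy)=(1.0000,0.0000)
member 6 (3-4): L=3.1277, (cx,cy)=(0.2839,-0.9588)
member 7 (3-5): L=1.6248, (cx,cy)=(0.9903,-0.1391)
member 8 (4-5): L=2.8652, (cx,cy)=(0.2516,0.9678)
solve A·x = −loads:
  F[0-1] = +19.1149 N (tension)
  F[0-2] = +666.7061 N (tension)
  F[1-2] = -144.1672 N (compression)
  F[1-3] = -329.8480 N (compression)
  F[2-3] = +572.5748 N (tension)
  F[2-4] = +155.6802 N (tension)
  F[3-4] = -548.3355 N (compression)
  F[3-5] = +0.0000 N (tension)
  F[4-5] = -0.0000 N (compression)
  Rx@0 = -672.1900 N
  Ry@0 = -18.3114 N
  Ry@4 = +525.7714 N

666.706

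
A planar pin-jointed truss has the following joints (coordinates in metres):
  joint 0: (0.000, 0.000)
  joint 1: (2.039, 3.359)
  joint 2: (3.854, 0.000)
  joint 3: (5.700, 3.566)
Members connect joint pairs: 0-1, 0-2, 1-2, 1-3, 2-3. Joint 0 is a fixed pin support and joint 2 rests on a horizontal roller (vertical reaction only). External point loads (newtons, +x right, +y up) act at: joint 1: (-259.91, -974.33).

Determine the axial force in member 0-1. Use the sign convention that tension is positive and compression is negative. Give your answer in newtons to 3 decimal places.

-801.769

N=4 nodes, M=5 members, R=3 reactions → 2N=8, M+R=8
member 0 (0-1): L=3.9294, (cx,cy)=(0.5189,0.8548)
member 1 (0-2): L=3.8540, (cx,cy)=(1.0000,0.0000)
member 2 (1-2): L=3.8180, (cx,cy)=(0.4754,-0.8798)
member 3 (1-3): L=3.6668, (cx,cy)=(0.9984,0.0565)
member 4 (2-3): L=4.0155, (cx,cy)=(0.4597,0.8881)
solve A·x = −loads:
  F[0-1] = -801.7693 N (compression)
  F[0-2] = +156.1322 N (tension)
  F[1-2] = -328.4365 N (compression)
  F[1-3] = +0.0000 N (tension)
  F[2-3] = +0.0000 N (tension)
  Rx@0 = +259.9100 N
  Ry@0 = +685.3780 N
  Ry@2 = +288.9520 N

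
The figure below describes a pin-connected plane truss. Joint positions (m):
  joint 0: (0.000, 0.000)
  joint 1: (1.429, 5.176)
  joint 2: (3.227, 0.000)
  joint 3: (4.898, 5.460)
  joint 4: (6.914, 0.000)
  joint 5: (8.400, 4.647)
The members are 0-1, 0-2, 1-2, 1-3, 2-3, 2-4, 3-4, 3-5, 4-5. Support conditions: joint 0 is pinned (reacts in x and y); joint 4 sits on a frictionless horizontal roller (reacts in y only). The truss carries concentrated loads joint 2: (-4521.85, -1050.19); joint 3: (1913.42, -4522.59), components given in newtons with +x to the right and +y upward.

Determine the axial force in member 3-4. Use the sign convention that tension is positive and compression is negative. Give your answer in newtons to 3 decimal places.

N=6 nodes, M=9 members, R=3 reactions → 2N=12, M+R=12
member 0 (0-1): L=5.3696, (cx,cy)=(0.2661,0.9639)
member 1 (0-2): L=3.2270, (cx,cy)=(1.0000,0.0000)
member 2 (1-2): L=5.4794, (cx,cy)=(0.3281,-0.9446)
member 3 (1-3): L=3.4806, (cx,cy)=(0.9967,0.0816)
member 4 (2-3): L=5.7100, (cx,cy)=(0.2926,0.9562)
member 5 (2-4): L=3.6870, (cx,cy)=(1.0000,0.0000)
member 6 (3-4): L=5.8203, (cx,cy)=(0.3464,-0.9381)
member 7 (3-5): L=3.5951, (cx,cy)=(0.9741,-0.2261)
member 8 (4-5): L=4.8788, (cx,cy)=(0.3046,0.9525)
solve A·x = −loads:
  F[0-1] = -381.4621 N (compression)
  F[0-2] = -2506.9130 N (compression)
  F[1-2] = +369.9406 N (tension)
  F[1-3] = -223.6544 N (compression)
  F[2-3] = +732.8151 N (tension)
  F[2-4] = +1921.8735 N (tension)
  F[3-4] = -5548.5488 N (compression)
  F[3-5] = -0.0000 N (compression)
  F[4-5] = +0.0000 N (tension)
  Rx@0 = +2608.4300 N
  Ry@0 = +367.7059 N
  Ry@4 = +5205.0741 N

-5548.549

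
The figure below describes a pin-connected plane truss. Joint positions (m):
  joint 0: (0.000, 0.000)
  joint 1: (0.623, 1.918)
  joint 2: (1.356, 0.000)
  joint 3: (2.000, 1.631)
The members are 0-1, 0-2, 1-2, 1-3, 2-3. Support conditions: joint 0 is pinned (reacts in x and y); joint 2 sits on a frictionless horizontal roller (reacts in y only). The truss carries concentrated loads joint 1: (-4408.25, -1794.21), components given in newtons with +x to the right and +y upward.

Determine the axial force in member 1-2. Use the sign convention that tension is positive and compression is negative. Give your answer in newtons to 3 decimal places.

N=4 nodes, M=5 members, R=3 reactions → 2N=8, M+R=8
member 0 (0-1): L=2.0166, (cx,cy)=(0.3089,0.9511)
member 1 (0-2): L=1.3560, (cx,cy)=(1.0000,0.0000)
member 2 (1-2): L=2.0533, (cx,cy)=(0.3570,-0.9341)
member 3 (1-3): L=1.4066, (cx,cy)=(0.9790,-0.2040)
member 4 (2-3): L=1.7535, (cx,cy)=(0.3673,0.9301)
solve A·x = −loads:
  F[0-1] = -7575.7125 N (compression)
  F[0-2] = -2067.8920 N (compression)
  F[1-2] = +5792.6175 N (tension)
  F[1-3] = -0.0000 N (compression)
  F[2-3] = +0.0000 N (tension)
  Rx@0 = +4408.2500 N
  Ry@0 = +7205.1471 N
  Ry@2 = -5410.9371 N

5792.617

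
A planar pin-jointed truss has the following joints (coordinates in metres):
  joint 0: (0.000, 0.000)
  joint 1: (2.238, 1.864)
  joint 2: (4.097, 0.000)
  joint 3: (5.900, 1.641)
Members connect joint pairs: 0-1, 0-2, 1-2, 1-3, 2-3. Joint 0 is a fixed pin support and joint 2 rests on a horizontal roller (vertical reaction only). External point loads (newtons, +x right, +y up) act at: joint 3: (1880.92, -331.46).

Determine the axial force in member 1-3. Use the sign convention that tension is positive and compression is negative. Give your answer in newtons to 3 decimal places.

N=4 nodes, M=5 members, R=3 reactions → 2N=8, M+R=8
member 0 (0-1): L=2.9126, (cx,cy)=(0.7684,0.6400)
member 1 (0-2): L=4.0970, (cx,cy)=(1.0000,0.0000)
member 2 (1-2): L=2.6326, (cx,cy)=(0.7062,-0.7081)
member 3 (1-3): L=3.6688, (cx,cy)=(0.9982,-0.0608)
member 4 (2-3): L=2.4380, (cx,cy)=(0.7396,0.6731)
solve A·x = −loads:
  F[0-1] = +1405.1124 N (tension)
  F[0-2] = +801.2455 N (tension)
  F[1-2] = -1451.0009 N (compression)
  F[1-3] = +2108.2063 N (tension)
  F[2-3] = -302.0595 N (compression)
  Rx@0 = -1880.9200 N
  Ry@0 = -899.2463 N
  Ry@2 = +1230.7063 N

2108.206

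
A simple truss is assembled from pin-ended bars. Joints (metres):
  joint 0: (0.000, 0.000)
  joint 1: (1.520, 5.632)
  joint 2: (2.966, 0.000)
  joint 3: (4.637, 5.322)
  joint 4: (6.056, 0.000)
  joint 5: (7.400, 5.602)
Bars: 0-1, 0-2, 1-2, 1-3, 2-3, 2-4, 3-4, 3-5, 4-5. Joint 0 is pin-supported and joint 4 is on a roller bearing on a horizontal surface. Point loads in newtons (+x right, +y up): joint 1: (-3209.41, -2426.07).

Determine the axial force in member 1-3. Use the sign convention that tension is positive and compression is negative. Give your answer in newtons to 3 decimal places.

N=6 nodes, M=9 members, R=3 reactions → 2N=12, M+R=12
member 0 (0-1): L=5.8335, (cx,cy)=(0.2606,0.9655)
member 1 (0-2): L=2.9660, (cx,cy)=(1.0000,0.0000)
member 2 (1-2): L=5.8147, (cx,cy)=(0.2487,-0.9686)
member 3 (1-3): L=3.1324, (cx,cy)=(0.9951,-0.0990)
member 4 (2-3): L=5.5782, (cx,cy)=(0.2996,0.9541)
member 5 (2-4): L=3.0900, (cx,cy)=(1.0000,0.0000)
member 6 (3-4): L=5.5079, (cx,cy)=(0.2576,-0.9662)
member 7 (3-5): L=2.7772, (cx,cy)=(0.9949,0.1008)
member 8 (4-5): L=5.7610, (cx,cy)=(0.2333,0.9724)
solve A·x = −loads:
  F[0-1] = -4973.6646 N (compression)
  F[0-2] = -1913.4541 N (compression)
  F[1-2] = +2315.4945 N (tension)
  F[1-3] = +1344.2325 N (tension)
  F[2-3] = -2350.7050 N (compression)
  F[2-4] = -633.4541 N (compression)
  F[3-4] = +2458.7866 N (tension)
  F[3-5] = -0.0000 N (compression)
  F[4-5] = +0.0000 N (tension)
  Rx@0 = +3209.4100 N
  Ry@0 = +4801.8578 N
  Ry@4 = -2375.7878 N

1344.232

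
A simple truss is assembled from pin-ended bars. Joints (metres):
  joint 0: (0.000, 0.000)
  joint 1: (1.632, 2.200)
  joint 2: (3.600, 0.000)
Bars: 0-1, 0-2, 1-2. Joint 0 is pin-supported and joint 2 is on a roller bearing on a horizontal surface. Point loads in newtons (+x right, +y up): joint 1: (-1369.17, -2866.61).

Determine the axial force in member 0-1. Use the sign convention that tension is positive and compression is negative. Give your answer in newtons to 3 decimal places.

-2992.985

N=3 nodes, M=3 members, R=3 reactions → 2N=6, M+R=6
member 0 (0-1): L=2.7392, (cx,cy)=(0.5958,0.8031)
member 1 (0-2): L=3.6000, (cx,cy)=(1.0000,0.0000)
member 2 (1-2): L=2.9518, (cx,cy)=(0.6667,-0.7453)
solve A·x = −loads:
  F[0-1] = -2992.9848 N (compression)
  F[0-2] = +414.0089 N (tension)
  F[1-2] = -620.9678 N (compression)
  Rx@0 = +1369.1700 N
  Ry@0 = +2403.7951 N
  Ry@2 = +462.8149 N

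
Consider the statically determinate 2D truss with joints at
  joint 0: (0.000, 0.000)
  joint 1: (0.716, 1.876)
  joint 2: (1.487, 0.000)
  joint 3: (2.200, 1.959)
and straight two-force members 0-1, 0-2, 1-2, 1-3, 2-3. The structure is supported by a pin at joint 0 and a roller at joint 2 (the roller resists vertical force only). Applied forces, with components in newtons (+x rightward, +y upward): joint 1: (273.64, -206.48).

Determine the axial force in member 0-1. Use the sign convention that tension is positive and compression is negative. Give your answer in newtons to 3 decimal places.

N=4 nodes, M=5 members, R=3 reactions → 2N=8, M+R=8
member 0 (0-1): L=2.0080, (cx,cy)=(0.3566,0.9343)
member 1 (0-2): L=1.4870, (cx,cy)=(1.0000,0.0000)
member 2 (1-2): L=2.0283, (cx,cy)=(0.3801,-0.9249)
member 3 (1-3): L=1.4863, (cx,cy)=(0.9984,0.0558)
member 4 (2-3): L=2.0847, (cx,cy)=(0.3420,0.9397)
solve A·x = −loads:
  F[0-1] = +254.9227 N (tension)
  F[0-2] = +182.7409 N (tension)
  F[1-2] = -480.7329 N (compression)
  F[1-3] = -0.0000 N (compression)
  F[2-3] = -0.0000 N (compression)
  Rx@0 = -273.6400 N
  Ry@0 = -238.1658 N
  Ry@2 = +444.6458 N

254.923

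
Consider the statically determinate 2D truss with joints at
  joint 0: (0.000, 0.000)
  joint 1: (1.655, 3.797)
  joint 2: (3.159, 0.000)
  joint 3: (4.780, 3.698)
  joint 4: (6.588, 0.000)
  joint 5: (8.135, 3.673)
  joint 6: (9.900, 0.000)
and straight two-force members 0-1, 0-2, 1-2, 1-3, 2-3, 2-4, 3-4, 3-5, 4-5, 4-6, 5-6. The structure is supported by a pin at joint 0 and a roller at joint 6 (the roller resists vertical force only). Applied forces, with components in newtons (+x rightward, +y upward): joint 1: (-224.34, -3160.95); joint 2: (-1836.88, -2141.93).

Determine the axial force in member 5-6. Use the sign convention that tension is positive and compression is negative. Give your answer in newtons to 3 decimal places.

N=7 nodes, M=11 members, R=3 reactions → 2N=14, M+R=14
member 0 (0-1): L=4.1420, (cx,cy)=(0.3996,0.9167)
member 1 (0-2): L=3.1590, (cx,cy)=(1.0000,0.0000)
member 2 (1-2): L=4.0840, (cx,cy)=(0.3683,-0.9297)
member 3 (1-3): L=3.1266, (cx,cy)=(0.9995,-0.0317)
member 4 (2-3): L=4.0377, (cx,cy)=(0.4015,0.9159)
member 5 (2-4): L=3.4290, (cx,cy)=(1.0000,0.0000)
member 6 (3-4): L=4.1163, (cx,cy)=(0.4392,-0.8984)
member 7 (3-5): L=3.3551, (cx,cy)=(1.0000,-0.0075)
member 8 (4-5): L=3.9855, (cx,cy)=(0.3882,0.9216)
member 9 (4-6): L=3.3120, (cx,cy)=(1.0000,0.0000)
member 10 (5-6): L=4.0751, (cx,cy)=(0.4331,-0.9013)
solve A·x = −loads:
  F[0-1] = -4556.5698 N (compression)
  F[0-2] = -240.5759 N (compression)
  F[1-2] = +1161.8607 N (tension)
  F[1-3] = -2025.1917 N (compression)
  F[2-3] = +1159.2478 N (tension)
  F[2-4] = +1558.7749 N (tension)
  F[3-4] = -1244.8113 N (compression)
  F[3-5] = -1012.0475 N (compression)
  F[4-5] = +1213.4517 N (tension)
  F[4-6] = +541.0085 N (tension)
  F[5-6] = -1249.0906 N (compression)
  Rx@0 = +2061.2200 N
  Ry@0 = +4177.0305 N
  Ry@6 = +1125.8495 N

-1249.091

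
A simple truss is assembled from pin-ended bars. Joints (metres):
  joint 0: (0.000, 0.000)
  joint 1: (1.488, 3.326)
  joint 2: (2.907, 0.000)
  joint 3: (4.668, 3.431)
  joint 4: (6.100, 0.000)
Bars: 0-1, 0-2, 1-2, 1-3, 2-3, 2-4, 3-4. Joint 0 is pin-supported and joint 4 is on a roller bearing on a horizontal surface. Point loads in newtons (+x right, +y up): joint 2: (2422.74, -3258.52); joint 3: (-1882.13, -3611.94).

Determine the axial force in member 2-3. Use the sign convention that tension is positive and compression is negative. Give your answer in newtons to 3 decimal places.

-281.985

N=5 nodes, M=7 members, R=3 reactions → 2N=10, M+R=10
member 0 (0-1): L=3.6437, (cx,cy)=(0.4084,0.9128)
member 1 (0-2): L=2.9070, (cx,cy)=(1.0000,0.0000)
member 2 (1-2): L=3.6161, (cx,cy)=(0.3924,-0.9198)
member 3 (1-3): L=3.1817, (cx,cy)=(0.9995,0.0330)
member 4 (2-3): L=3.8565, (cx,cy)=(0.4566,0.8897)
member 5 (2-4): L=3.1930, (cx,cy)=(1.0000,0.0000)
member 6 (3-4): L=3.7178, (cx,cy)=(0.3852,-0.9228)
solve A·x = −loads:
  F[0-1] = -3957.2043 N (compression)
  F[0-2] = +2156.6455 N (tension)
  F[1-2] = +3815.4358 N (tension)
  F[1-3] = -3114.9735 N (compression)
  F[2-3] = -281.9848 N (compression)
  F[2-4] = +1359.9088 N (tension)
  F[3-4] = -3530.6791 N (compression)
  Rx@0 = -540.6100 N
  Ry@0 = +3612.1870 N
  Ry@4 = +3258.2730 N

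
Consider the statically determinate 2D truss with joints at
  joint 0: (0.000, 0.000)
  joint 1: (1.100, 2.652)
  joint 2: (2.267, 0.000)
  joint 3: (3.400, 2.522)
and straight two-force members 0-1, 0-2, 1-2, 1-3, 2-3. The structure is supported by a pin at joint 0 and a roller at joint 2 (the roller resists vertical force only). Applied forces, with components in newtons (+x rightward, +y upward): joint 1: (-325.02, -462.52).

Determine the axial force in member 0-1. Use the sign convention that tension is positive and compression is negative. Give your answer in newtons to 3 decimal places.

N=4 nodes, M=5 members, R=3 reactions → 2N=8, M+R=8
member 0 (0-1): L=2.8711, (cx,cy)=(0.3831,0.9237)
member 1 (0-2): L=2.2670, (cx,cy)=(1.0000,0.0000)
member 2 (1-2): L=2.8974, (cx,cy)=(0.4028,-0.9153)
member 3 (1-3): L=2.3037, (cx,cy)=(0.9984,-0.0564)
member 4 (2-3): L=2.7648, (cx,cy)=(0.4098,0.9122)
solve A·x = −loads:
  F[0-1] = -669.3908 N (compression)
  F[0-2] = -68.5556 N (compression)
  F[1-2] = +170.2090 N (tension)
  F[1-3] = -0.0000 N (tension)
  F[2-3] = +0.0000 N (tension)
  Rx@0 = +325.0200 N
  Ry@0 = +618.3123 N
  Ry@2 = -155.7923 N

-669.391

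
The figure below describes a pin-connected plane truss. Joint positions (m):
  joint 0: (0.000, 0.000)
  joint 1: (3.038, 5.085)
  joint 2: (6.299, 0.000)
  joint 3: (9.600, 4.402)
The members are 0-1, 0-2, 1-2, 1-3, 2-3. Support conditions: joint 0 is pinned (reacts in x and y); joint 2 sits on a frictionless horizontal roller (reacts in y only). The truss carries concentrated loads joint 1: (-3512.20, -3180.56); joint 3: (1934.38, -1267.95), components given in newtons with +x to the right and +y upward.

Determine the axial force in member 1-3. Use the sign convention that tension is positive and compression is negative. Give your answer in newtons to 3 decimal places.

N=4 nodes, M=5 members, R=3 reactions → 2N=8, M+R=8
member 0 (0-1): L=5.9234, (cx,cy)=(0.5129,0.8585)
member 1 (0-2): L=6.2990, (cx,cy)=(1.0000,0.0000)
member 2 (1-2): L=6.0408, (cx,cy)=(0.5398,-0.8418)
member 3 (1-3): L=6.5974, (cx,cy)=(0.9946,-0.1035)
member 4 (2-3): L=5.5022, (cx,cy)=(0.5999,0.8000)
solve A·x = −loads:
  F[0-1] = -2872.0998 N (compression)
  F[0-2] = -104.7743 N (compression)
  F[1-2] = -1180.2911 N (compression)
  F[1-3] = +2690.7670 N (tension)
  F[2-3] = -1236.6685 N (compression)
  Rx@0 = +1577.8200 N
  Ry@0 = +2465.5818 N
  Ry@2 = +1982.9282 N

2690.767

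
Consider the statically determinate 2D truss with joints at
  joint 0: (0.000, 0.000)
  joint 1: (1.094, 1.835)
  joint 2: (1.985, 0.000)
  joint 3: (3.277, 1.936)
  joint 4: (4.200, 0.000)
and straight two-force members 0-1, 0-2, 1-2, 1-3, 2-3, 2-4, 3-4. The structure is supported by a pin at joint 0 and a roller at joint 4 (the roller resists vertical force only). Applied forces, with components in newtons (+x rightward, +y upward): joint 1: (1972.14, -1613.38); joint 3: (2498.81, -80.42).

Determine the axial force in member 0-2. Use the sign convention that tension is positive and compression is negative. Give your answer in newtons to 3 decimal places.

3992.414

N=5 nodes, M=7 members, R=3 reactions → 2N=10, M+R=10
member 0 (0-1): L=2.1364, (cx,cy)=(0.5121,0.8589)
member 1 (0-2): L=1.9850, (cx,cy)=(1.0000,0.0000)
member 2 (1-2): L=2.0399, (cx,cy)=(0.4368,-0.8996)
member 3 (1-3): L=2.1853, (cx,cy)=(0.9989,0.0462)
member 4 (2-3): L=2.3275, (cx,cy)=(0.5551,0.8318)
member 5 (2-4): L=2.2150, (cx,cy)=(1.0000,0.0000)
member 6 (3-4): L=2.1448, (cx,cy)=(0.4303,-0.9027)
solve A·x = −loads:
  F[0-1] = +934.4869 N (tension)
  F[0-2] = +3992.4138 N (tension)
  F[1-2] = -2701.9169 N (compression)
  F[1-3] = -313.7671 N (compression)
  F[2-3] = +2922.0804 N (tension)
  F[2-4] = +1190.2045 N (tension)
  F[3-4] = -2765.6676 N (compression)
  Rx@0 = -4470.9500 N
  Ry@0 = -802.6636 N
  Ry@4 = +2496.4636 N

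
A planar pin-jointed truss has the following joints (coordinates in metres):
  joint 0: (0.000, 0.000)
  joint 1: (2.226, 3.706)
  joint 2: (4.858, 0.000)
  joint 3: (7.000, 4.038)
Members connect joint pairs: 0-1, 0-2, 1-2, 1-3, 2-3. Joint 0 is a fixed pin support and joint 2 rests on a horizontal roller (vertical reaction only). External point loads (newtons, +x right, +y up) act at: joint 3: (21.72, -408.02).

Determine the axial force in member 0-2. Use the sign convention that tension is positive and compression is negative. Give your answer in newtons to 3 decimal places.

-97.184

N=4 nodes, M=5 members, R=3 reactions → 2N=8, M+R=8
member 0 (0-1): L=4.3231, (cx,cy)=(0.5149,0.8572)
member 1 (0-2): L=4.8580, (cx,cy)=(1.0000,0.0000)
member 2 (1-2): L=4.5455, (cx,cy)=(0.5790,-0.8153)
member 3 (1-3): L=4.7855, (cx,cy)=(0.9976,0.0694)
member 4 (2-3): L=4.5710, (cx,cy)=(0.4686,0.8834)
solve A·x = −loads:
  F[0-1] = +230.9237 N (tension)
  F[0-2] = -97.1835 N (compression)
  F[1-2] = -221.7108 N (compression)
  F[1-3] = +247.8780 N (tension)
  F[2-3] = -481.3387 N (compression)
  Rx@0 = -21.7200 N
  Ry@0 = -197.9589 N
  Ry@2 = +605.9789 N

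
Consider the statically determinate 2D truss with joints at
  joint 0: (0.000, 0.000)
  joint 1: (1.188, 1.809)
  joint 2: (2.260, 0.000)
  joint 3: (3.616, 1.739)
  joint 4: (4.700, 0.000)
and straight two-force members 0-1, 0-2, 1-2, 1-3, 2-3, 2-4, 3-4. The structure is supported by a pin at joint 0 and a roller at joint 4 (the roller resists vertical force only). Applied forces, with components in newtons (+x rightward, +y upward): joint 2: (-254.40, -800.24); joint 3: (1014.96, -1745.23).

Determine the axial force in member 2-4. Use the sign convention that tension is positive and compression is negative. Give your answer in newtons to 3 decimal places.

1310.926

N=5 nodes, M=7 members, R=3 reactions → 2N=10, M+R=10
member 0 (0-1): L=2.1642, (cx,cy)=(0.5489,0.8359)
member 1 (0-2): L=2.2600, (cx,cy)=(1.0000,0.0000)
member 2 (1-2): L=2.1028, (cx,cy)=(0.5098,-0.8603)
member 3 (1-3): L=2.4290, (cx,cy)=(0.9996,-0.0288)
member 4 (2-3): L=2.2052, (cx,cy)=(0.6149,0.7886)
member 5 (2-4): L=2.4400, (cx,cy)=(1.0000,0.0000)
member 6 (3-4): L=2.0492, (cx,cy)=(0.5290,-0.8486)
solve A·x = −loads:
  F[0-1] = -529.2999 N (compression)
  F[0-2] = +1051.1080 N (tension)
  F[1-2] = +533.1189 N (tension)
  F[1-3] = -562.5670 N (compression)
  F[2-3] = +433.1786 N (tension)
  F[2-4] = +1310.9260 N (tension)
  F[3-4] = -2478.1694 N (compression)
  Rx@0 = -760.5600 N
  Ry@0 = +442.4254 N
  Ry@4 = +2103.0446 N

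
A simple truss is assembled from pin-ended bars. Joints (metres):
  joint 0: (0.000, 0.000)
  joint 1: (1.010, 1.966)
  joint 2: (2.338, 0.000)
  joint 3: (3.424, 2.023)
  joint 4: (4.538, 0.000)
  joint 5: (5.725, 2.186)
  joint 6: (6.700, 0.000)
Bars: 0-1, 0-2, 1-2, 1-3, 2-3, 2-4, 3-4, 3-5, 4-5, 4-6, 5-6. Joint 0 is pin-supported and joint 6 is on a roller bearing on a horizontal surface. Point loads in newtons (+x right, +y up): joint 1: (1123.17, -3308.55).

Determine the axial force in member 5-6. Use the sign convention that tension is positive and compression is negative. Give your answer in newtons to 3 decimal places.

-906.983

N=7 nodes, M=11 members, R=3 reactions → 2N=14, M+R=14
member 0 (0-1): L=2.2103, (cx,cy)=(0.4570,0.8895)
member 1 (0-2): L=2.3380, (cx,cy)=(1.0000,0.0000)
member 2 (1-2): L=2.3725, (cx,cy)=(0.5597,-0.8287)
member 3 (1-3): L=2.4147, (cx,cy)=(0.9997,0.0236)
member 4 (2-3): L=2.2961, (cx,cy)=(0.4730,0.8811)
member 5 (2-4): L=2.2000, (cx,cy)=(1.0000,0.0000)
member 6 (3-4): L=2.3094, (cx,cy)=(0.4824,-0.8760)
member 7 (3-5): L=2.3068, (cx,cy)=(0.9975,0.0707)
member 8 (4-5): L=2.4875, (cx,cy)=(0.4772,0.8788)
member 9 (4-6): L=2.1620, (cx,cy)=(1.0000,0.0000)
member 10 (5-6): L=2.3936, (cx,cy)=(0.4073,-0.9133)
solve A·x = −loads:
  F[0-1] = -2788.3736 N (compression)
  F[0-2] = +2397.3438 N (tension)
  F[1-2] = -1051.1396 N (compression)
  F[1-3] = -1809.4748 N (compression)
  F[2-3] = +988.6146 N (tension)
  F[2-4] = +1341.3731 N (tension)
  F[3-4] = -1014.5126 N (compression)
  F[3-5] = -854.1402 N (compression)
  F[4-5] = +1011.2438 N (tension)
  F[4-6] = +369.4503 N (tension)
  F[5-6] = -906.9831 N (compression)
  Rx@0 = -1123.1700 N
  Ry@0 = +2480.2235 N
  Ry@6 = +828.3265 N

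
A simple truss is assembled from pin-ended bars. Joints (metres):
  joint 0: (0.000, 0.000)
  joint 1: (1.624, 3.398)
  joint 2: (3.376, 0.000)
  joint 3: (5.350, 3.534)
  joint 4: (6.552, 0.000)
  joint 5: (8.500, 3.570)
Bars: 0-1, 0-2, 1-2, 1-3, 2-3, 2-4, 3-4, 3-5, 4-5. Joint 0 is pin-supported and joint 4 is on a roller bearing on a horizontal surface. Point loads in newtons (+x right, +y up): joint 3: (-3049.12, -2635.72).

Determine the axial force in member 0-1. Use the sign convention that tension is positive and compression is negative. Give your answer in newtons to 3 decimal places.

N=6 nodes, M=9 members, R=3 reactions → 2N=12, M+R=12
member 0 (0-1): L=3.7661, (cx,cy)=(0.4312,0.9023)
member 1 (0-2): L=3.3760, (cx,cy)=(1.0000,0.0000)
member 2 (1-2): L=3.8231, (cx,cy)=(0.4583,-0.8888)
member 3 (1-3): L=3.7285, (cx,cy)=(0.9993,0.0365)
member 4 (2-3): L=4.0479, (cx,cy)=(0.4877,0.8730)
member 5 (2-4): L=3.1760, (cx,cy)=(1.0000,0.0000)
member 6 (3-4): L=3.7328, (cx,cy)=(0.3220,-0.9467)
member 7 (3-5): L=3.1502, (cx,cy)=(0.9999,0.0114)
member 8 (4-5): L=4.0669, (cx,cy)=(0.4790,0.8778)
solve A·x = −loads:
  F[0-1] = -2358.7263 N (compression)
  F[0-2] = -2032.0108 N (compression)
  F[1-2] = +2309.1616 N (tension)
  F[1-3] = -2076.7101 N (compression)
  F[2-3] = -2350.8911 N (compression)
  F[2-4] = +172.6325 N (tension)
  F[3-4] = -536.1118 N (compression)
  F[3-5] = +0.0000 N (tension)
  F[4-5] = +0.0000 N (tension)
  Rx@0 = +3049.1200 N
  Ry@0 = +2128.1632 N
  Ry@4 = +507.5568 N

-2358.726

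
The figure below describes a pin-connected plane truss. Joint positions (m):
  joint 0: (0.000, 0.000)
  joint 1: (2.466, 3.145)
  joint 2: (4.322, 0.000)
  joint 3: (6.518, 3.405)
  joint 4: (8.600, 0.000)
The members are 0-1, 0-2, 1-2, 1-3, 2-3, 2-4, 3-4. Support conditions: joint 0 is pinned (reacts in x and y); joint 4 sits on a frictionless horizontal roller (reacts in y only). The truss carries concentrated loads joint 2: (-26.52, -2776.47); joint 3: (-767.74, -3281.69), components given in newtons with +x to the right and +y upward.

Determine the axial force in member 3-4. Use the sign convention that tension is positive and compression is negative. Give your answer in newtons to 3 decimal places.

-4194.543

N=5 nodes, M=7 members, R=3 reactions → 2N=10, M+R=10
member 0 (0-1): L=3.9965, (cx,cy)=(0.6170,0.7869)
member 1 (0-2): L=4.3220, (cx,cy)=(1.0000,0.0000)
member 2 (1-2): L=3.6518, (cx,cy)=(0.5082,-0.8612)
member 3 (1-3): L=4.0603, (cx,cy)=(0.9979,0.0640)
member 4 (2-3): L=4.0517, (cx,cy)=(0.5420,0.8404)
member 5 (2-4): L=4.2780, (cx,cy)=(1.0000,0.0000)
member 6 (3-4): L=3.9911, (cx,cy)=(0.5217,-0.8532)
solve A·x = −loads:
  F[0-1] = -3150.9337 N (compression)
  F[0-2] = +1149.9816 N (tension)
  F[1-2] = +2634.5414 N (tension)
  F[1-3] = -3289.9736 N (compression)
  F[2-3] = +603.9653 N (tension)
  F[2-4] = +2188.1373 N (tension)
  F[3-4] = -4194.5432 N (compression)
  Rx@0 = +794.2600 N
  Ry@0 = +2479.5781 N
  Ry@4 = +3578.5819 N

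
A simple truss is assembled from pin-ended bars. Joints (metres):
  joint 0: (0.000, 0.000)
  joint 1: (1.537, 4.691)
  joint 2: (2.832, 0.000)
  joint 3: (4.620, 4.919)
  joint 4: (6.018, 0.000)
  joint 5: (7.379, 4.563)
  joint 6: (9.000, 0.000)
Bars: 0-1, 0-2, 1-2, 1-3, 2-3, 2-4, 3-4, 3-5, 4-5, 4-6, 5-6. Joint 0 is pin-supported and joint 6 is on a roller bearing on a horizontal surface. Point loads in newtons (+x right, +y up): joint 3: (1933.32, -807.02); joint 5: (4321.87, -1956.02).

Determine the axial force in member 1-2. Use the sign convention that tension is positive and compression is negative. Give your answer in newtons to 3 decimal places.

N=7 nodes, M=11 members, R=3 reactions → 2N=14, M+R=14
member 0 (0-1): L=4.9364, (cx,cy)=(0.3114,0.9503)
member 1 (0-2): L=2.8320, (cx,cy)=(1.0000,0.0000)
member 2 (1-2): L=4.8665, (cx,cy)=(0.2661,-0.9639)
member 3 (1-3): L=3.0914, (cx,cy)=(0.9973,0.0738)
member 4 (2-3): L=5.2339, (cx,cy)=(0.3416,0.9398)
member 5 (2-4): L=3.1860, (cx,cy)=(1.0000,0.0000)
member 6 (3-4): L=5.1138, (cx,cy)=(0.2734,-0.9619)
member 7 (3-5): L=2.7819, (cx,cy)=(0.9918,-0.1280)
member 8 (4-5): L=4.7616, (cx,cy)=(0.2858,0.9583)
member 9 (4-6): L=2.9820, (cx,cy)=(1.0000,0.0000)
member 10 (5-6): L=4.8424, (cx,cy)=(0.3348,-0.9423)
solve A·x = −loads:
  F[0-1] = +2633.7227 N (tension)
  F[0-2] = +5435.1495 N (tension)
  F[1-2] = -2482.8196 N (compression)
  F[1-3] = +1484.7793 N (tension)
  F[2-3] = +2546.5004 N (tension)
  F[2-4] = +3904.5180 N (tension)
  F[3-4] = -3630.0014 N (compression)
  F[3-5] = +1421.4009 N (tension)
  F[4-5] = +3643.7331 N (tension)
  F[4-6] = +1870.6845 N (tension)
  F[5-6] = -5588.2534 N (compression)
  Rx@0 = -6255.1900 N
  Ry@0 = -2502.8042 N
  Ry@6 = +5265.8442 N

-2482.820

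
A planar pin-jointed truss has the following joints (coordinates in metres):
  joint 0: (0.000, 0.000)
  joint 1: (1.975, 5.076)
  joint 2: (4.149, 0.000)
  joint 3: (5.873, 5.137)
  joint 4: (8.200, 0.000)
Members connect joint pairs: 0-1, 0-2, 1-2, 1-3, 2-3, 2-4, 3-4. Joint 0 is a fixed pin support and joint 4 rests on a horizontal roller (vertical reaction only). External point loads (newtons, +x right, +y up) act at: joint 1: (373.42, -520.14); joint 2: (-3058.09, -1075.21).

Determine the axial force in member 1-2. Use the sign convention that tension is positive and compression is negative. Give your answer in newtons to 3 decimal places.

177.946

N=5 nodes, M=7 members, R=3 reactions → 2N=10, M+R=10
member 0 (0-1): L=5.4467, (cx,cy)=(0.3626,0.9319)
member 1 (0-2): L=4.1490, (cx,cy)=(1.0000,0.0000)
member 2 (1-2): L=5.5220, (cx,cy)=(0.3937,-0.9192)
member 3 (1-3): L=3.8985, (cx,cy)=(0.9999,0.0156)
member 4 (2-3): L=5.4186, (cx,cy)=(0.3182,0.9480)
member 5 (2-4): L=4.0510, (cx,cy)=(1.0000,0.0000)
member 6 (3-4): L=5.6395, (cx,cy)=(0.4126,-0.9109)
solve A·x = −loads:
  F[0-1] = -745.6320 N (compression)
  F[0-2] = -2414.2996 N (compression)
  F[1-2] = +177.9464 N (tension)
  F[1-3] = -713.9355 N (compression)
  F[2-3] = +961.6042 N (tension)
  F[2-4] = +407.8994 N (tension)
  F[3-4] = -988.5428 N (compression)
  Rx@0 = +2684.6700 N
  Ry@0 = +694.8863 N
  Ry@4 = +900.4637 N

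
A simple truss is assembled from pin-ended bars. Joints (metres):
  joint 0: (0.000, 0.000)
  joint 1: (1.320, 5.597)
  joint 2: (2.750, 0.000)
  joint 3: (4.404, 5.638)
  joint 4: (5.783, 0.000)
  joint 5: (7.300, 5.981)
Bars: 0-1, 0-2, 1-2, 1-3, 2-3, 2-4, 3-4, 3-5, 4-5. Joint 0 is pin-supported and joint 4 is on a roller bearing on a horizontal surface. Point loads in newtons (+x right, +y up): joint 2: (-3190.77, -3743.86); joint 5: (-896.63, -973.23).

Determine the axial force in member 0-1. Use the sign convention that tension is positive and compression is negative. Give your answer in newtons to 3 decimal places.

-2707.871

N=6 nodes, M=9 members, R=3 reactions → 2N=12, M+R=12
member 0 (0-1): L=5.7505, (cx,cy)=(0.2295,0.9733)
member 1 (0-2): L=2.7500, (cx,cy)=(1.0000,0.0000)
member 2 (1-2): L=5.7768, (cx,cy)=(0.2475,-0.9689)
member 3 (1-3): L=3.0843, (cx,cy)=(0.9999,0.0133)
member 4 (2-3): L=5.8756, (cx,cy)=(0.2815,0.9596)
member 5 (2-4): L=3.0330, (cx,cy)=(1.0000,0.0000)
member 6 (3-4): L=5.8042, (cx,cy)=(0.2376,-0.9714)
member 7 (3-5): L=2.9162, (cx,cy)=(0.9931,0.1176)
member 8 (4-5): L=6.1704, (cx,cy)=(0.2459,0.9693)
solve A·x = −loads:
  F[0-1] = -2707.8709 N (compression)
  F[0-2] = -3465.8263 N (compression)
  F[1-2] = +2702.5196 N (tension)
  F[1-3] = -1290.6756 N (compression)
  F[2-3] = +1172.8816 N (tension)
  F[2-4] = +63.7621 N (tension)
  F[3-4] = -1222.6456 N (compression)
  F[3-5] = -674.5900 N (compression)
  F[4-5] = -922.1911 N (compression)
  Rx@0 = +4087.4000 N
  Ry@0 = +2635.5666 N
  Ry@4 = +2081.5234 N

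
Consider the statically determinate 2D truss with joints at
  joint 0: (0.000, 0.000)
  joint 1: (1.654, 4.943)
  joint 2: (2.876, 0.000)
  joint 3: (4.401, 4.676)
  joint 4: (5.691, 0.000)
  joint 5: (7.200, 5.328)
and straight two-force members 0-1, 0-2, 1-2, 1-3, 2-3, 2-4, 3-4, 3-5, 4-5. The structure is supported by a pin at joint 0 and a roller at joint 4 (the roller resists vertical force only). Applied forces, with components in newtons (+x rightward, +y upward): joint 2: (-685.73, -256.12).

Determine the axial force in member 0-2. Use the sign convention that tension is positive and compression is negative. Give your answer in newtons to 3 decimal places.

-643.339

N=6 nodes, M=9 members, R=3 reactions → 2N=12, M+R=12
member 0 (0-1): L=5.2124, (cx,cy)=(0.3173,0.9483)
member 1 (0-2): L=2.8760, (cx,cy)=(1.0000,0.0000)
member 2 (1-2): L=5.0918, (cx,cy)=(0.2400,-0.9708)
member 3 (1-3): L=2.7599, (cx,cy)=(0.9953,-0.0967)
member 4 (2-3): L=4.9184, (cx,cy)=(0.3101,0.9507)
member 5 (2-4): L=2.8150, (cx,cy)=(1.0000,0.0000)
member 6 (3-4): L=4.8507, (cx,cy)=(0.2659,-0.9640)
member 7 (3-5): L=2.8739, (cx,cy)=(0.9739,0.2269)
member 8 (4-5): L=5.5376, (cx,cy)=(0.2725,0.9622)
solve A·x = −loads:
  F[0-1] = -133.5916 N (compression)
  F[0-2] = -643.3386 N (compression)
  F[1-2] = +138.0632 N (tension)
  F[1-3] = -75.8816 N (compression)
  F[2-3] = +128.4208 N (tension)
  F[2-4] = +35.7075 N (tension)
  F[3-4] = -134.2678 N (compression)
  F[3-5] = -0.0000 N (compression)
  F[4-5] = -0.0000 N (compression)
  Rx@0 = +685.7300 N
  Ry@0 = +126.6874 N
  Ry@4 = +129.4326 N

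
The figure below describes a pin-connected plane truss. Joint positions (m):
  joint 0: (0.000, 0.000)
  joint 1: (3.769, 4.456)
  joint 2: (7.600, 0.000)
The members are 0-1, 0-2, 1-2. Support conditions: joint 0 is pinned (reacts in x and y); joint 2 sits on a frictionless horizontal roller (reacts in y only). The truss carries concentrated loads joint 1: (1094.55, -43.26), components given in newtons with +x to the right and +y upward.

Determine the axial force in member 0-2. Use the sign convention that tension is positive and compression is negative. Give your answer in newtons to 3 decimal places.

N=3 nodes, M=3 members, R=3 reactions → 2N=6, M+R=6
member 0 (0-1): L=5.8362, (cx,cy)=(0.6458,0.7635)
member 1 (0-2): L=7.6000, (cx,cy)=(1.0000,0.0000)
member 2 (1-2): L=5.8764, (cx,cy)=(0.6519,-0.7583)
solve A·x = −loads:
  F[0-1] = +811.9680 N (tension)
  F[0-2] = +570.1841 N (tension)
  F[1-2] = -874.6150 N (compression)
  Rx@0 = -1094.5500 N
  Ry@0 = -619.9455 N
  Ry@2 = +663.2055 N

570.184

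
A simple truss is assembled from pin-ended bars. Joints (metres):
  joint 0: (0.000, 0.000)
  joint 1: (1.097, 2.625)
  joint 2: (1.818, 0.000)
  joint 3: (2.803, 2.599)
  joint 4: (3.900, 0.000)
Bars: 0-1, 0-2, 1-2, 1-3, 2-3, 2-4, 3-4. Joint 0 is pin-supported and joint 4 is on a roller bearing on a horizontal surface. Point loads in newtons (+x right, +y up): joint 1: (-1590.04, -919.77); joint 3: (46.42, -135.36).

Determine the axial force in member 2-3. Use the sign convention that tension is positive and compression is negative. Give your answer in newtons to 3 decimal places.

-865.012

N=5 nodes, M=7 members, R=3 reactions → 2N=10, M+R=10
member 0 (0-1): L=2.8450, (cx,cy)=(0.3856,0.9227)
member 1 (0-2): L=1.8180, (cx,cy)=(1.0000,0.0000)
member 2 (1-2): L=2.7222, (cx,cy)=(0.2649,-0.9643)
member 3 (1-3): L=1.7062, (cx,cy)=(0.9999,-0.0152)
member 4 (2-3): L=2.7794, (cx,cy)=(0.3544,0.9351)
member 5 (2-4): L=2.0820, (cx,cy)=(1.0000,0.0000)
member 6 (3-4): L=2.8210, (cx,cy)=(0.3889,-0.9213)
solve A·x = −loads:
  F[0-1] = -1884.1107 N (compression)
  F[0-2] = -817.1285 N (compression)
  F[1-2] = +838.8257 N (tension)
  F[1-3] = +641.4536 N (tension)
  F[2-3] = -865.0117 N (compression)
  F[2-4] = -288.4042 N (compression)
  F[3-4] = +741.6563 N (tension)
  Rx@0 = +1543.6200 N
  Ry@0 = +1738.4140 N
  Ry@4 = -683.2840 N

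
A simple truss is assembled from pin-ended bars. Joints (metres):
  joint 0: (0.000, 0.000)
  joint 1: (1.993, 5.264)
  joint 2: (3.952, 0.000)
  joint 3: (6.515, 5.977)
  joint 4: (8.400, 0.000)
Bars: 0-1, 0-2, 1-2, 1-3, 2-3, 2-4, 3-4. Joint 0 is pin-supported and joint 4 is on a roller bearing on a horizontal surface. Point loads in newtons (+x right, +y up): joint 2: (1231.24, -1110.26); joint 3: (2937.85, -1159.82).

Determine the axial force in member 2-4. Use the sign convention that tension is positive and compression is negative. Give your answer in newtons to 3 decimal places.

N=5 nodes, M=7 members, R=3 reactions → 2N=10, M+R=10
member 0 (0-1): L=5.6287, (cx,cy)=(0.3541,0.9352)
member 1 (0-2): L=3.9520, (cx,cy)=(1.0000,0.0000)
member 2 (1-2): L=5.6167, (cx,cy)=(0.3488,-0.9372)
member 3 (1-3): L=4.5779, (cx,cy)=(0.9878,0.1557)
member 4 (2-3): L=6.5033, (cx,cy)=(0.3941,0.9191)
member 5 (2-4): L=4.4480, (cx,cy)=(1.0000,0.0000)
member 6 (3-4): L=6.2672, (cx,cy)=(0.3008,-0.9537)
solve A·x = −loads:
  F[0-1] = +1328.2960 N (tension)
  F[0-2] = +3698.7655 N (tension)
  F[1-2] = -1177.2695 N (compression)
  F[1-3] = +891.8169 N (tension)
  F[2-3] = +2408.5356 N (tension)
  F[2-4] = +1107.7007 N (tension)
  F[3-4] = -3682.8530 N (compression)
  Rx@0 = -4169.0900 N
  Ry@0 = -1242.2419 N
  Ry@4 = +3512.3219 N

1107.701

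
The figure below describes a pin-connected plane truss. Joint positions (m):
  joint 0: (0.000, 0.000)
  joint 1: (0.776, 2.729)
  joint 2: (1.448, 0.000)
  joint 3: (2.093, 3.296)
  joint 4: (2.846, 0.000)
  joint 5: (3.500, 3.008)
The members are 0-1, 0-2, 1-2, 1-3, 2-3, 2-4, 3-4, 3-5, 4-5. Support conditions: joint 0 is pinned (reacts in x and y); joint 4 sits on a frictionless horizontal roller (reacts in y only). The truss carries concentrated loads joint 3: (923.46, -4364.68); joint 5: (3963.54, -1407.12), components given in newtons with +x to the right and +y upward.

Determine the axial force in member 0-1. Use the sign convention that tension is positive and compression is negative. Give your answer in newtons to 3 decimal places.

4602.667

N=6 nodes, M=9 members, R=3 reactions → 2N=12, M+R=12
member 0 (0-1): L=2.8372, (cx,cy)=(0.2735,0.9619)
member 1 (0-2): L=1.4480, (cx,cy)=(1.0000,0.0000)
member 2 (1-2): L=2.8105, (cx,cy)=(0.2391,-0.9710)
member 3 (1-3): L=1.4339, (cx,cy)=(0.9185,0.3954)
member 4 (2-3): L=3.3585, (cx,cy)=(0.1920,0.9814)
member 5 (2-4): L=1.3980, (cx,cy)=(1.0000,0.0000)
member 6 (3-4): L=3.3809, (cx,cy)=(0.2227,-0.9749)
member 7 (3-5): L=1.4362, (cx,cy)=(0.9797,-0.2005)
member 8 (4-5): L=3.0783, (cx,cy)=(0.2125,0.9772)
solve A·x = −loads:
  F[0-1] = +4602.6670 N (tension)
  F[0-2] = +3628.1219 N (tension)
  F[1-2] = -3617.7151 N (compression)
  F[1-3] = +2312.3489 N (tension)
  F[2-3] = +3579.4112 N (tension)
  F[2-4] = +2075.6980 N (tension)
  F[3-4] = -9876.6065 N (compression)
  F[3-5] = +4172.3161 N (tension)
  F[4-5] = -583.7601 N (compression)
  Rx@0 = -4887.0000 N
  Ry@0 = -4427.1627 N
  Ry@4 = +10198.9627 N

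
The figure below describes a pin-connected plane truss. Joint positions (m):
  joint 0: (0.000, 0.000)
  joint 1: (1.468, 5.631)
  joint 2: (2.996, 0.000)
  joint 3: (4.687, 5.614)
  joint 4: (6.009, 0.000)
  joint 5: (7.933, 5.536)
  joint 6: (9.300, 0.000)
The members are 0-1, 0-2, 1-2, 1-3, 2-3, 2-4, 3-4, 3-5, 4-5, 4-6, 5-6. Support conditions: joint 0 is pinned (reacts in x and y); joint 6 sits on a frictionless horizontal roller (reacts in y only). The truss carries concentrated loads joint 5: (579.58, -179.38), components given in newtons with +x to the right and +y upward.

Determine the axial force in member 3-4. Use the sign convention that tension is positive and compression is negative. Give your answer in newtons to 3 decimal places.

-335.822

N=7 nodes, M=11 members, R=3 reactions → 2N=14, M+R=14
member 0 (0-1): L=5.8192, (cx,cy)=(0.2523,0.9677)
member 1 (0-2): L=2.9960, (cx,cy)=(1.0000,0.0000)
member 2 (1-2): L=5.8346, (cx,cy)=(0.2619,-0.9651)
member 3 (1-3): L=3.2190, (cx,cy)=(1.0000,-0.0053)
member 4 (2-3): L=5.8631, (cx,cy)=(0.2884,0.9575)
member 5 (2-4): L=3.0130, (cx,cy)=(1.0000,0.0000)
member 6 (3-4): L=5.7676, (cx,cy)=(0.2292,-0.9734)
member 7 (3-5): L=3.2469, (cx,cy)=(0.9997,-0.0240)
member 8 (4-5): L=5.8608, (cx,cy)=(0.3283,0.9446)
member 9 (4-6): L=3.2910, (cx,cy)=(1.0000,0.0000)
member 10 (5-6): L=5.7023, (cx,cy)=(0.2397,-0.9708)
solve A·x = −loads:
  F[0-1] = +329.2890 N (tension)
  F[0-2] = +496.5109 N (tension)
  F[1-2] = -331.0909 N (compression)
  F[1-3] = +169.7790 N (tension)
  F[2-3] = +333.7164 N (tension)
  F[2-4] = +313.5556 N (tension)
  F[3-4] = -335.8219 N (compression)
  F[3-5] = +343.0982 N (tension)
  F[4-5] = +346.0599 N (tension)
  F[4-6] = +122.9754 N (tension)
  F[5-6] = -512.9774 N (compression)
  Rx@0 = -579.5800 N
  Ry@0 = -318.6390 N
  Ry@6 = +498.0190 N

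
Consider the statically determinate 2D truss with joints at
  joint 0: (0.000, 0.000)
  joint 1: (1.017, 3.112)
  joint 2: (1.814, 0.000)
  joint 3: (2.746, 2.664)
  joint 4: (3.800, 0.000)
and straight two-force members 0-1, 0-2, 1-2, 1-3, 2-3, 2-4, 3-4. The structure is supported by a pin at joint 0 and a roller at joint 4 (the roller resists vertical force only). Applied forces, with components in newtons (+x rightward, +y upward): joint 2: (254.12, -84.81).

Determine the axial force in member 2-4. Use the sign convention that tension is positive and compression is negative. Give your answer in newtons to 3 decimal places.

N=5 nodes, M=7 members, R=3 reactions → 2N=10, M+R=10
member 0 (0-1): L=3.2740, (cx,cy)=(0.3106,0.9505)
member 1 (0-2): L=1.8140, (cx,cy)=(1.0000,0.0000)
member 2 (1-2): L=3.2124, (cx,cy)=(0.2481,-0.9687)
member 3 (1-3): L=1.7861, (cx,cy)=(0.9680,-0.2508)
member 4 (2-3): L=2.8223, (cx,cy)=(0.3302,0.9439)
member 5 (2-4): L=1.9860, (cx,cy)=(1.0000,0.0000)
member 6 (3-4): L=2.8649, (cx,cy)=(0.3679,-0.9299)
solve A·x = −loads:
  F[0-1] = -46.6312 N (compression)
  F[0-2] = +268.6052 N (tension)
  F[1-2] = +53.1567 N (tension)
  F[1-3] = -28.5871 N (compression)
  F[2-3] = +35.2952 N (tension)
  F[2-4] = +16.0180 N (tension)
  F[3-4] = -43.5392 N (compression)
  Rx@0 = -254.1200 N
  Ry@0 = +44.3244 N
  Ry@4 = +40.4856 N

16.018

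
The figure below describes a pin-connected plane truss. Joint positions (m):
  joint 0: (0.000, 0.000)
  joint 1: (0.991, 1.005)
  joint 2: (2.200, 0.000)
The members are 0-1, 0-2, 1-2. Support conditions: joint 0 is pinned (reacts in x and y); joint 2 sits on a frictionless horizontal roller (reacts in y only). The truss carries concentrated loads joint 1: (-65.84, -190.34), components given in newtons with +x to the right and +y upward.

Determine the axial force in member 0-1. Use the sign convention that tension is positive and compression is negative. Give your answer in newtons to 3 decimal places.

N=3 nodes, M=3 members, R=3 reactions → 2N=6, M+R=6
member 0 (0-1): L=1.4114, (cx,cy)=(0.7021,0.7120)
member 1 (0-2): L=2.2000, (cx,cy)=(1.0000,0.0000)
member 2 (1-2): L=1.5722, (cx,cy)=(0.7690,-0.6392)
solve A·x = −loads:
  F[0-1] = -189.1406 N (compression)
  F[0-2] = +66.9613 N (tension)
  F[1-2] = -87.0755 N (compression)
  Rx@0 = +65.8400 N
  Ry@0 = +134.6774 N
  Ry@2 = +55.6626 N

-189.141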